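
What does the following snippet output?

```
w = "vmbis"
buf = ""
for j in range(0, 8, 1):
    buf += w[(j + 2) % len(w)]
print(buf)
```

bisvmbis

j=0: add w[2]='b' → 'b'
j=1: add w[3]='i' → 'bi'
j=2: add w[4]='s' → 'bis'
j=3: add w[0]='v' → 'bisv'
j=4: add w[1]='m' → 'bisvm'
j=5: add w[2]='b' → 'bisvmb'
j=6: add w[3]='i' → 'bisvmbi'
j=7: add w[4]='s' → 'bisvmbis'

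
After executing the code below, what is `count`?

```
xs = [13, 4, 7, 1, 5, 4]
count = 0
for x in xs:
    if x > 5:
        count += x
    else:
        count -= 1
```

x=13: >5, count = 0+13 = 13
x=4: not >5, count = 13-1 = 12
x=7: >5, count = 12+7 = 19
x=1: not >5, count = 19-1 = 18
x=5: not >5, count = 18-1 = 17
x=4: not >5, count = 17-1 = 16

16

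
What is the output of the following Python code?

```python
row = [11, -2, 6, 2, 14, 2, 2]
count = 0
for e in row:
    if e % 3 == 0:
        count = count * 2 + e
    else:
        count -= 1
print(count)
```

-2

e=11: not %3==0, count = 0-1 = -1
e=-2: not %3==0, count = (-1)-1 = -2
e=6: %3==0, count = (-2)*2+6 = 2
e=2: not %3==0, count = 2-1 = 1
e=14: not %3==0, count = 1-1 = 0
e=2: not %3==0, count = 0-1 = -1
e=2: not %3==0, count = (-1)-1 = -2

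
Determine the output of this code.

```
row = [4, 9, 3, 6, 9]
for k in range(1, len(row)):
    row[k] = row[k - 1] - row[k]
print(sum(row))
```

k=1: row[1] = 4-9 = -5 → [4, -5, 3, 6, 9]
k=2: row[2] = (-5)-3 = -8 → [4, -5, -8, 6, 9]
k=3: row[3] = (-8)-6 = -14 → [4, -5, -8, -14, 9]
k=4: row[4] = (-14)-9 = -23 → [4, -5, -8, -14, -23]
sum = -46

-46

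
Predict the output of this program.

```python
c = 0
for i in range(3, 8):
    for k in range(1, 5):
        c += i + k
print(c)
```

150

i=3,k=1: c = 0+4 = 4
i=3,k=2: c = 4+5 = 9
i=3,k=3: c = 9+6 = 15
i=3,k=4: c = 15+7 = 22
i=4,k=1: c = 22+5 = 27
i=4,k=2: c = 27+6 = 33
i=4,k=3: c = 33+7 = 40
i=4,k=4: c = 40+8 = 48
i=5,k=1: c = 48+6 = 54
i=5,k=2: c = 54+7 = 61
i=5,k=3: c = 61+8 = 69
i=5,k=4: c = 69+9 = 78
i=6,k=1: c = 78+7 = 85
i=6,k=2: c = 85+8 = 93
i=6,k=3: c = 93+9 = 102
i=6,k=4: c = 102+10 = 112
i=7,k=1: c = 112+8 = 120
i=7,k=2: c = 120+9 = 129
i=7,k=3: c = 129+10 = 139
i=7,k=4: c = 139+11 = 150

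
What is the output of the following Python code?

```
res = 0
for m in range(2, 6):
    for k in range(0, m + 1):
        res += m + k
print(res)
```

102

m=2,k=0: res = 0+2 = 2
m=2,k=1: res = 2+3 = 5
m=2,k=2: res = 5+4 = 9
m=3,k=0: res = 9+3 = 12
m=3,k=1: res = 12+4 = 16
m=3,k=2: res = 16+5 = 21
m=3,k=3: res = 21+6 = 27
m=4,k=0: res = 27+4 = 31
m=4,k=1: res = 31+5 = 36
m=4,k=2: res = 36+6 = 42
m=4,k=3: res = 42+7 = 49
m=4,k=4: res = 49+8 = 57
m=5,k=0: res = 57+5 = 62
m=5,k=1: res = 62+6 = 68
m=5,k=2: res = 68+7 = 75
m=5,k=3: res = 75+8 = 83
m=5,k=4: res = 83+9 = 92
m=5,k=5: res = 92+10 = 102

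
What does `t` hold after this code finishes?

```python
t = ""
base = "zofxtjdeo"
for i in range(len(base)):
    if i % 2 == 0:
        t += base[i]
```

i=0: add 'z' → 'z'
i=1: skip
i=2: add 'f' → 'zf'
i=3: skip
i=4: add 't' → 'zft'
i=5: skip
i=6: add 'd' → 'zftd'
i=7: skip
i=8: add 'o' → 'zftdo'

'zftdo'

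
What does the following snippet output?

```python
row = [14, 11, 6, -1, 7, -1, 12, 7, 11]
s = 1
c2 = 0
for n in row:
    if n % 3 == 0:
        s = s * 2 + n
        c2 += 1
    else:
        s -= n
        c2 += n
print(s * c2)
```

-5000

n=14: not %3==0, s = 1-14 = -13; c2=14
n=11: not %3==0, s = (-13)-11 = -24; c2=25
n=6: %3==0, s = (-24)*2+6 = -42; c2=26
n=-1: not %3==0, s = (-42)-(-1) = -41; c2=25
n=7: not %3==0, s = (-41)-7 = -48; c2=32
n=-1: not %3==0, s = (-48)-(-1) = -47; c2=31
n=12: %3==0, s = (-47)*2+12 = -82; c2=32
n=7: not %3==0, s = (-82)-7 = -89; c2=39
n=11: not %3==0, s = (-89)-11 = -100; c2=50
s*c2 = (-100)*50 = -5000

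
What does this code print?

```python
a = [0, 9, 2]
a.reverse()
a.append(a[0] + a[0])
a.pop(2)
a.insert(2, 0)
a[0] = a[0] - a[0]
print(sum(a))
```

13

reverse → [2, 9, 0]
append a[0]+a[0] = 2+2 = 4 → [2, 9, 0, 4]
pop(2) removes 0 → [2, 9, 4]
insert 0 at 2 → [2, 9, 0, 4]
a[0] = a[0]-a[0] = 2-2 = 0 → [0, 9, 0, 4]
sum = 13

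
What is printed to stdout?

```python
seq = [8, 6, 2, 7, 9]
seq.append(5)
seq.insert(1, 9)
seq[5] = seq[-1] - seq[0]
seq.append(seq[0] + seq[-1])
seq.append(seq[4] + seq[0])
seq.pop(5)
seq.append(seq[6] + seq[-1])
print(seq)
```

[8, 9, 6, 2, 7, 5, 13, 15, 28]

append 5 → [8, 6, 2, 7, 9, 5]
insert 9 at 1 → [8, 9, 6, 2, 7, 9, 5]
seq[5] = seq[-1]-seq[0] = 5-8 = -3 → [8, 9, 6, 2, 7, -3, 5]
append seq[0]+seq[-1] = 8+5 = 13 → [8, 9, 6, 2, 7, -3, 5, 13]
append seq[4]+seq[0] = 7+8 = 15 → [8, 9, 6, 2, 7, -3, 5, 13, 15]
pop(5) removes -3 → [8, 9, 6, 2, 7, 5, 13, 15]
append seq[6]+seq[-1] = 13+15 = 28 → [8, 9, 6, 2, 7, 5, 13, 15, 28]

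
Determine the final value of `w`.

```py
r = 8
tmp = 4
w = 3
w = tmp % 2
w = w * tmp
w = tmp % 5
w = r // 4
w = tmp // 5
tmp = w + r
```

w = 4%2 = 0
w = 0*4 = 0
w = 4%5 = 4
w = 8//4 = 2
w = 4//5 = 0
tmp = 0+8 = 8

0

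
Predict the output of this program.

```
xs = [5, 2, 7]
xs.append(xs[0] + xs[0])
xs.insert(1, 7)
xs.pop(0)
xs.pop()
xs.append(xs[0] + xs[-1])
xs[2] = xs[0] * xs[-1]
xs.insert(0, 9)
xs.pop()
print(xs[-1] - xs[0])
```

89

append xs[0]+xs[0] = 5+5 = 10 → [5, 2, 7, 10]
insert 7 at 1 → [5, 7, 2, 7, 10]
pop(0) removes 5 → [7, 2, 7, 10]
pop() removes 10 → [7, 2, 7]
append xs[0]+xs[-1] = 7+7 = 14 → [7, 2, 7, 14]
xs[2] = xs[0]*xs[-1] = 7*14 = 98 → [7, 2, 98, 14]
insert 9 at 0 → [9, 7, 2, 98, 14]
pop() removes 14 → [9, 7, 2, 98]
xs[-1]-xs[0] = 98-9 = 89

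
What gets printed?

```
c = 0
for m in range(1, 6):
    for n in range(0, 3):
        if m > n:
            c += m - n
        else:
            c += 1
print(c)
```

34

m=1,n=0: 1>0, c = 0+1 = 1
m=1,n=1: not 1>1, c = 1+1 = 2
m=1,n=2: not 1>2, c = 2+1 = 3
m=2,n=0: 2>0, c = 3+2 = 5
m=2,n=1: 2>1, c = 5+1 = 6
m=2,n=2: not 2>2, c = 6+1 = 7
m=3,n=0: 3>0, c = 7+3 = 10
m=3,n=1: 3>1, c = 10+2 = 12
m=3,n=2: 3>2, c = 12+1 = 13
m=4,n=0: 4>0, c = 13+4 = 17
m=4,n=1: 4>1, c = 17+3 = 20
m=4,n=2: 4>2, c = 20+2 = 22
m=5,n=0: 5>0, c = 22+5 = 27
m=5,n=1: 5>1, c = 27+4 = 31
m=5,n=2: 5>2, c = 31+3 = 34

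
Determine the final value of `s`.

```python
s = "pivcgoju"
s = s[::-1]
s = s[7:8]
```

'p'

reverse → 'ujogcvip'
slice [7:8] → 'p'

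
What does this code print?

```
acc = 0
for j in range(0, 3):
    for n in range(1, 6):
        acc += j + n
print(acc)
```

j=0,n=1: acc = 0+1 = 1
j=0,n=2: acc = 1+2 = 3
j=0,n=3: acc = 3+3 = 6
j=0,n=4: acc = 6+4 = 10
j=0,n=5: acc = 10+5 = 15
j=1,n=1: acc = 15+2 = 17
j=1,n=2: acc = 17+3 = 20
j=1,n=3: acc = 20+4 = 24
j=1,n=4: acc = 24+5 = 29
j=1,n=5: acc = 29+6 = 35
j=2,n=1: acc = 35+3 = 38
j=2,n=2: acc = 38+4 = 42
j=2,n=3: acc = 42+5 = 47
j=2,n=4: acc = 47+6 = 53
j=2,n=5: acc = 53+7 = 60

60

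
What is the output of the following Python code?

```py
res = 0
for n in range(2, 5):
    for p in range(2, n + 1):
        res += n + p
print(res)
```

n=2,p=2: res = 0+4 = 4
n=3,p=2: res = 4+5 = 9
n=3,p=3: res = 9+6 = 15
n=4,p=2: res = 15+6 = 21
n=4,p=3: res = 21+7 = 28
n=4,p=4: res = 28+8 = 36

36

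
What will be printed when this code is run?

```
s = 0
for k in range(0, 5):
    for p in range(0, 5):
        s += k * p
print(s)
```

100

k=0,p=0: s = 0+0 = 0
k=0,p=1: s = 0+0 = 0
k=0,p=2: s = 0+0 = 0
k=0,p=3: s = 0+0 = 0
k=0,p=4: s = 0+0 = 0
k=1,p=0: s = 0+0 = 0
k=1,p=1: s = 0+1 = 1
k=1,p=2: s = 1+2 = 3
k=1,p=3: s = 3+3 = 6
k=1,p=4: s = 6+4 = 10
k=2,p=0: s = 10+0 = 10
k=2,p=1: s = 10+2 = 12
k=2,p=2: s = 12+4 = 16
k=2,p=3: s = 16+6 = 22
k=2,p=4: s = 22+8 = 30
k=3,p=0: s = 30+0 = 30
k=3,p=1: s = 30+3 = 33
k=3,p=2: s = 33+6 = 39
k=3,p=3: s = 39+9 = 48
k=3,p=4: s = 48+12 = 60
k=4,p=0: s = 60+0 = 60
k=4,p=1: s = 60+4 = 64
k=4,p=2: s = 64+8 = 72
k=4,p=3: s = 72+12 = 84
k=4,p=4: s = 84+16 = 100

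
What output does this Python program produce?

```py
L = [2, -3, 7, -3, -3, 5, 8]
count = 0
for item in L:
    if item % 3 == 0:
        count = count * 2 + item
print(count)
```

item=2: not %3==0
item=-3: %3==0, count = 0*2+(-3) = -3
item=7: not %3==0
item=-3: %3==0, count = (-3)*2+(-3) = -9
item=-3: %3==0, count = (-9)*2+(-3) = -21
item=5: not %3==0
item=8: not %3==0

-21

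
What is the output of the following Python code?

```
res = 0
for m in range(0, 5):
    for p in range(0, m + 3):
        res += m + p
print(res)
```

m=0,p=0: res = 0+0 = 0
m=0,p=1: res = 0+1 = 1
m=0,p=2: res = 1+2 = 3
m=1,p=0: res = 3+1 = 4
m=1,p=1: res = 4+2 = 6
m=1,p=2: res = 6+3 = 9
m=1,p=3: res = 9+4 = 13
m=2,p=0: res = 13+2 = 15
m=2,p=1: res = 15+3 = 18
m=2,p=2: res = 18+4 = 22
m=2,p=3: res = 22+5 = 27
m=2,p=4: res = 27+6 = 33
m=3,p=0: res = 33+3 = 36
m=3,p=1: res = 36+4 = 40
m=3,p=2: res = 40+5 = 45
m=3,p=3: res = 45+6 = 51
m=3,p=4: res = 51+7 = 58
m=3,p=5: res = 58+8 = 66
m=4,p=0: res = 66+4 = 70
m=4,p=1: res = 70+5 = 75
m=4,p=2: res = 75+6 = 81
m=4,p=3: res = 81+7 = 88
m=4,p=4: res = 88+8 = 96
m=4,p=5: res = 96+9 = 105
m=4,p=6: res = 105+10 = 115

115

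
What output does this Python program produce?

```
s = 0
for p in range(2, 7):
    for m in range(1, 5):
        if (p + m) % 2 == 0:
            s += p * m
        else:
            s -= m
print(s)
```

80

p=2,m=1: odd sum, s = 0-1 = -1
p=2,m=2: even sum, s = (-1)+4 = 3
p=2,m=3: odd sum, s = 3-3 = 0
p=2,m=4: even sum, s = 0+8 = 8
p=3,m=1: even sum, s = 8+3 = 11
p=3,m=2: odd sum, s = 11-2 = 9
p=3,m=3: even sum, s = 9+9 = 18
p=3,m=4: odd sum, s = 18-4 = 14
p=4,m=1: odd sum, s = 14-1 = 13
p=4,m=2: even sum, s = 13+8 = 21
p=4,m=3: odd sum, s = 21-3 = 18
p=4,m=4: even sum, s = 18+16 = 34
p=5,m=1: even sum, s = 34+5 = 39
p=5,m=2: odd sum, s = 39-2 = 37
p=5,m=3: even sum, s = 37+15 = 52
p=5,m=4: odd sum, s = 52-4 = 48
p=6,m=1: odd sum, s = 48-1 = 47
p=6,m=2: even sum, s = 47+12 = 59
p=6,m=3: odd sum, s = 59-3 = 56
p=6,m=4: even sum, s = 56+24 = 80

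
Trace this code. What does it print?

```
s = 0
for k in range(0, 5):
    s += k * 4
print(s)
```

k=0: s = 0+0*4 = 0
k=1: s = 0+1*4 = 4
k=2: s = 4+2*4 = 12
k=3: s = 12+3*4 = 24
k=4: s = 24+4*4 = 40

40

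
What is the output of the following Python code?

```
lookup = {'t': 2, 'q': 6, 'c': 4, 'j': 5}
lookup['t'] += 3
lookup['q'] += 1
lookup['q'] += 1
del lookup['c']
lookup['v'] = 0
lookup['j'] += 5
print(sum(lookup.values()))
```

23

lookup['t'] = 2+3 = 5 → {'t': 5, 'q': 6, 'c': 4, 'j': 5}
lookup['q'] = 6+1 = 7 → {'t': 5, 'q': 7, 'c': 4, 'j': 5}
lookup['q'] = 7+1 = 8 → {'t': 5, 'q': 8, 'c': 4, 'j': 5}
del 'c' → {'t': 5, 'q': 8, 'j': 5}
lookup['v'] = 0 → {'t': 5, 'q': 8, 'j': 5, 'v': 0}
lookup['j'] = 5+5 = 10 → {'t': 5, 'q': 8, 'j': 10, 'v': 0}
sum of values = 23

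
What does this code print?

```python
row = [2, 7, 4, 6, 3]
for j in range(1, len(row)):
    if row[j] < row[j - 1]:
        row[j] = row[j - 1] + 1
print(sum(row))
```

36

j=1: 7>=2, unchanged → [2, 7, 4, 6, 3]
j=2: 4<7, row[2] = 7+1 = 8 → [2, 7, 8, 6, 3]
j=3: 6<8, row[3] = 8+1 = 9 → [2, 7, 8, 9, 3]
j=4: 3<9, row[4] = 9+1 = 10 → [2, 7, 8, 9, 10]
sum = 36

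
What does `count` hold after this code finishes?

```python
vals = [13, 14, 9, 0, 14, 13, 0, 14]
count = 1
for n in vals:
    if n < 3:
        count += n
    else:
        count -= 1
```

n=13: not <3, count = 1-1 = 0
n=14: not <3, count = 0-1 = -1
n=9: not <3, count = (-1)-1 = -2
n=0: <3, count = (-2)+0 = -2
n=14: not <3, count = (-2)-1 = -3
n=13: not <3, count = (-3)-1 = -4
n=0: <3, count = (-4)+0 = -4
n=14: not <3, count = (-4)-1 = -5

-5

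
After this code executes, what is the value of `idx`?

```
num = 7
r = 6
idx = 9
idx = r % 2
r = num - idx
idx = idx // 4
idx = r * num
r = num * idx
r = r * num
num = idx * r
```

idx = 6%2 = 0
r = 7-0 = 7
idx = 0//4 = 0
idx = 7*7 = 49
r = 7*49 = 343
r = 343*7 = 2401
num = 49*2401 = 117649

49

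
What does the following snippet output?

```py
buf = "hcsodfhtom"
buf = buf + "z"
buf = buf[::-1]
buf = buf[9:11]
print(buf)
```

ch

+ 'z' → 'hcsodfhtomz'
reverse → 'zmothfdosch'
slice [9:11] → 'ch'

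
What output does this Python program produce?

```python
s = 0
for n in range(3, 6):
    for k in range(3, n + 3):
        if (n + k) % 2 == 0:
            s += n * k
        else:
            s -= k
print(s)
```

n=3,k=3: even sum, s = 0+9 = 9
n=3,k=4: odd sum, s = 9-4 = 5
n=3,k=5: even sum, s = 5+15 = 20
n=4,k=3: odd sum, s = 20-3 = 17
n=4,k=4: even sum, s = 17+16 = 33
n=4,k=5: odd sum, s = 33-5 = 28
n=4,k=6: even sum, s = 28+24 = 52
n=5,k=3: even sum, s = 52+15 = 67
n=5,k=4: odd sum, s = 67-4 = 63
n=5,k=5: even sum, s = 63+25 = 88
n=5,k=6: odd sum, s = 88-6 = 82
n=5,k=7: even sum, s = 82+35 = 117

117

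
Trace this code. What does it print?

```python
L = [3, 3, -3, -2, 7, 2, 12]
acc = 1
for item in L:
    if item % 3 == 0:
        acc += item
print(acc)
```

item=3: %3==0, acc = 1+3 = 4
item=3: %3==0, acc = 4+3 = 7
item=-3: %3==0, acc = 7+(-3) = 4
item=-2: not %3==0
item=7: not %3==0
item=2: not %3==0
item=12: %3==0, acc = 4+12 = 16

16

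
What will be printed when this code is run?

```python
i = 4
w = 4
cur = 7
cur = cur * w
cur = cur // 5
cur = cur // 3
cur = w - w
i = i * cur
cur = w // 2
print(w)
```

cur = 7*4 = 28
cur = 28//5 = 5
cur = 5//3 = 1
cur = 4-4 = 0
i = 4*0 = 0
cur = 4//2 = 2

4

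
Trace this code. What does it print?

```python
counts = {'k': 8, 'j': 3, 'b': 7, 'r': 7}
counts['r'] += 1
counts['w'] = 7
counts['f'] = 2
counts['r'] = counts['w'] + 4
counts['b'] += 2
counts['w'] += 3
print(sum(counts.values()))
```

counts['r'] = 7+1 = 8 → {'k': 8, 'j': 3, 'b': 7, 'r': 8}
counts['w'] = 7 → {'k': 8, 'j': 3, 'b': 7, 'r': 8, 'w': 7}
counts['f'] = 2 → {'k': 8, 'j': 3, 'b': 7, 'r': 8, 'w': 7, 'f': 2}
counts['r'] = counts['w']+4 = 11 → {'k': 8, 'j': 3, 'b': 7, 'r': 11, 'w': 7, 'f': 2}
counts['b'] = 7+2 = 9 → {'k': 8, 'j': 3, 'b': 9, 'r': 11, 'w': 7, 'f': 2}
counts['w'] = 7+3 = 10 → {'k': 8, 'j': 3, 'b': 9, 'r': 11, 'w': 10, 'f': 2}
sum of values = 43

43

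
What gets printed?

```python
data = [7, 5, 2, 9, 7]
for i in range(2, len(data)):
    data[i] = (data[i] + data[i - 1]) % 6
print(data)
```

i=2: data[2] = (2+5)%6 = 1 → [7, 5, 1, 9, 7]
i=3: data[3] = (9+1)%6 = 4 → [7, 5, 1, 4, 7]
i=4: data[4] = (7+4)%6 = 5 → [7, 5, 1, 4, 5]

[7, 5, 1, 4, 5]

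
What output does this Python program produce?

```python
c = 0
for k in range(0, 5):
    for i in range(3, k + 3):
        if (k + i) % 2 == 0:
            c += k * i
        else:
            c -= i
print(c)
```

k=1,i=3: even sum, c = 0+3 = 3
k=2,i=3: odd sum, c = 3-3 = 0
k=2,i=4: even sum, c = 0+8 = 8
k=3,i=3: even sum, c = 8+9 = 17
k=3,i=4: odd sum, c = 17-4 = 13
k=3,i=5: even sum, c = 13+15 = 28
k=4,i=3: odd sum, c = 28-3 = 25
k=4,i=4: even sum, c = 25+16 = 41
k=4,i=5: odd sum, c = 41-5 = 36
k=4,i=6: even sum, c = 36+24 = 60

60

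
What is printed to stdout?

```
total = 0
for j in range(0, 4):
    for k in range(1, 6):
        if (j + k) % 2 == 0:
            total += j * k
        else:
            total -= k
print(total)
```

j=0,k=1: odd sum, total = 0-1 = -1
j=0,k=2: even sum, total = (-1)+0 = -1
j=0,k=3: odd sum, total = (-1)-3 = -4
j=0,k=4: even sum, total = (-4)+0 = -4
j=0,k=5: odd sum, total = (-4)-5 = -9
j=1,k=1: even sum, total = (-9)+1 = -8
j=1,k=2: odd sum, total = (-8)-2 = -10
j=1,k=3: even sum, total = (-10)+3 = -7
j=1,k=4: odd sum, total = (-7)-4 = -11
j=1,k=5: even sum, total = (-11)+5 = -6
j=2,k=1: odd sum, total = (-6)-1 = -7
j=2,k=2: even sum, total = (-7)+4 = -3
j=2,k=3: odd sum, total = (-3)-3 = -6
j=2,k=4: even sum, total = (-6)+8 = 2
j=2,k=5: odd sum, total = 2-5 = -3
j=3,k=1: even sum, total = (-3)+3 = 0
j=3,k=2: odd sum, total = 0-2 = -2
j=3,k=3: even sum, total = (-2)+9 = 7
j=3,k=4: odd sum, total = 7-4 = 3
j=3,k=5: even sum, total = 3+15 = 18

18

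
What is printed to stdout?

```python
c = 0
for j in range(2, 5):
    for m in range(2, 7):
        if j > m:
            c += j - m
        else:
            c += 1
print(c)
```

16

j=2,m=2: not 2>2, c = 0+1 = 1
j=2,m=3: not 2>3, c = 1+1 = 2
j=2,m=4: not 2>4, c = 2+1 = 3
j=2,m=5: not 2>5, c = 3+1 = 4
j=2,m=6: not 2>6, c = 4+1 = 5
j=3,m=2: 3>2, c = 5+1 = 6
j=3,m=3: not 3>3, c = 6+1 = 7
j=3,m=4: not 3>4, c = 7+1 = 8
j=3,m=5: not 3>5, c = 8+1 = 9
j=3,m=6: not 3>6, c = 9+1 = 10
j=4,m=2: 4>2, c = 10+2 = 12
j=4,m=3: 4>3, c = 12+1 = 13
j=4,m=4: not 4>4, c = 13+1 = 14
j=4,m=5: not 4>5, c = 14+1 = 15
j=4,m=6: not 4>6, c = 15+1 = 16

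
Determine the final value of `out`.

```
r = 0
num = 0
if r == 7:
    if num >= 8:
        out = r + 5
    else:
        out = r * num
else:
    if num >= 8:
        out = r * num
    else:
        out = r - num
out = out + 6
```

r=0, num=0
r == 7 is False; num >= 8 is False
→ out = r - num = 0
out = 0+6 = 6

6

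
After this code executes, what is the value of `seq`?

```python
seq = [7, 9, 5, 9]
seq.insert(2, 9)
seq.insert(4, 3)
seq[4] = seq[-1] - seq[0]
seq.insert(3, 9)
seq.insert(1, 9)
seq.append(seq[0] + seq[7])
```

insert 9 at 2 → [7, 9, 9, 5, 9]
insert 3 at 4 → [7, 9, 9, 5, 3, 9]
seq[4] = seq[-1]-seq[0] = 9-7 = 2 → [7, 9, 9, 5, 2, 9]
insert 9 at 3 → [7, 9, 9, 9, 5, 2, 9]
insert 9 at 1 → [7, 9, 9, 9, 9, 5, 2, 9]
append seq[0]+seq[7] = 7+9 = 16 → [7, 9, 9, 9, 9, 5, 2, 9, 16]

[7, 9, 9, 9, 9, 5, 2, 9, 16]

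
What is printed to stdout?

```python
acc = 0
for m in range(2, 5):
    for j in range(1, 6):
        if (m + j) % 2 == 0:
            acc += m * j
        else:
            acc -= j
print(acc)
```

m=2,j=1: odd sum, acc = 0-1 = -1
m=2,j=2: even sum, acc = (-1)+4 = 3
m=2,j=3: odd sum, acc = 3-3 = 0
m=2,j=4: even sum, acc = 0+8 = 8
m=2,j=5: odd sum, acc = 8-5 = 3
m=3,j=1: even sum, acc = 3+3 = 6
m=3,j=2: odd sum, acc = 6-2 = 4
m=3,j=3: even sum, acc = 4+9 = 13
m=3,j=4: odd sum, acc = 13-4 = 9
m=3,j=5: even sum, acc = 9+15 = 24
m=4,j=1: odd sum, acc = 24-1 = 23
m=4,j=2: even sum, acc = 23+8 = 31
m=4,j=3: odd sum, acc = 31-3 = 28
m=4,j=4: even sum, acc = 28+16 = 44
m=4,j=5: odd sum, acc = 44-5 = 39

39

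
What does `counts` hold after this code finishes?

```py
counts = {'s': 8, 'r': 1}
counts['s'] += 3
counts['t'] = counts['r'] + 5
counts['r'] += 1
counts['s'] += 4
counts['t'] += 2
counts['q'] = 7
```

{'s': 15, 'r': 2, 't': 8, 'q': 7}

counts['s'] = 8+3 = 11 → {'s': 11, 'r': 1}
counts['t'] = counts['r']+5 = 6 → {'s': 11, 'r': 1, 't': 6}
counts['r'] = 1+1 = 2 → {'s': 11, 'r': 2, 't': 6}
counts['s'] = 11+4 = 15 → {'s': 15, 'r': 2, 't': 6}
counts['t'] = 6+2 = 8 → {'s': 15, 'r': 2, 't': 8}
counts['q'] = 7 → {'s': 15, 'r': 2, 't': 8, 'q': 7}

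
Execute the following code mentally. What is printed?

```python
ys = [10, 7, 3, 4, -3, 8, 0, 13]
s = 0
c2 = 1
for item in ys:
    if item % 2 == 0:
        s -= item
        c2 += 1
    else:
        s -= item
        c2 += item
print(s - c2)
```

-67

item=10: even, s = 0-10 = -10; c2=2
item=7: not even, s = (-10)-7 = -17; c2=9
item=3: not even, s = (-17)-3 = -20; c2=12
item=4: even, s = (-20)-4 = -24; c2=13
item=-3: not even, s = (-24)-(-3) = -21; c2=10
item=8: even, s = (-21)-8 = -29; c2=11
item=0: even, s = (-29)-0 = -29; c2=12
item=13: not even, s = (-29)-13 = -42; c2=25
s-c2 = (-42)-25 = -67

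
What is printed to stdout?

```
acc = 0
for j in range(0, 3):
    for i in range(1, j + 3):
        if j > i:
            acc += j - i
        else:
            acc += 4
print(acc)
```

33

j=0,i=1: not 0>1, acc = 0+4 = 4
j=0,i=2: not 0>2, acc = 4+4 = 8
j=1,i=1: not 1>1, acc = 8+4 = 12
j=1,i=2: not 1>2, acc = 12+4 = 16
j=1,i=3: not 1>3, acc = 16+4 = 20
j=2,i=1: 2>1, acc = 20+1 = 21
j=2,i=2: not 2>2, acc = 21+4 = 25
j=2,i=3: not 2>3, acc = 25+4 = 29
j=2,i=4: not 2>4, acc = 29+4 = 33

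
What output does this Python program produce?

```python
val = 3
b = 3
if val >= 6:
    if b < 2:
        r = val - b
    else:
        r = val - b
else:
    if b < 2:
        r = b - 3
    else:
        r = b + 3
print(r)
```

6

val=3, b=3
val >= 6 is False; b < 2 is False
→ r = b + 3 = 6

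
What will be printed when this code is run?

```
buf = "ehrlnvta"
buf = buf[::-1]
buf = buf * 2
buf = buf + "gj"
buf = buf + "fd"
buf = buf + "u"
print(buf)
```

reverse → 'atvnlrhe'
repeat ×2 → 'atvnlrheatvnlrhe'
+ 'gj' → 'atvnlrheatvnlrhegj'
+ 'fd' → 'atvnlrheatvnlrhegjfd'
+ 'u' → 'atvnlrheatvnlrhegjfdu'

atvnlrheatvnlrhegjfdu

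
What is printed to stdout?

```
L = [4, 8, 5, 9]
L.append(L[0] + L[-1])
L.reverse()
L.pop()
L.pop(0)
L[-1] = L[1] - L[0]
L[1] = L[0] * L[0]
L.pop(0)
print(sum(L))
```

77

append L[0]+L[-1] = 4+9 = 13 → [4, 8, 5, 9, 13]
reverse → [13, 9, 5, 8, 4]
pop() removes 4 → [13, 9, 5, 8]
pop(0) removes 13 → [9, 5, 8]
L[-1] = L[1]-L[0] = 5-9 = -4 → [9, 5, -4]
L[1] = L[0]*L[0] = 9*9 = 81 → [9, 81, -4]
pop(0) removes 9 → [81, -4]
sum = 77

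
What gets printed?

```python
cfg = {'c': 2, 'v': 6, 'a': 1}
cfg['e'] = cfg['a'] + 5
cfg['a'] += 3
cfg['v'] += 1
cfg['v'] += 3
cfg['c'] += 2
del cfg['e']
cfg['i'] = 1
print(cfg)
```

{'c': 4, 'v': 10, 'a': 4, 'i': 1}

cfg['e'] = cfg['a']+5 = 6 → {'c': 2, 'v': 6, 'a': 1, 'e': 6}
cfg['a'] = 1+3 = 4 → {'c': 2, 'v': 6, 'a': 4, 'e': 6}
cfg['v'] = 6+1 = 7 → {'c': 2, 'v': 7, 'a': 4, 'e': 6}
cfg['v'] = 7+3 = 10 → {'c': 2, 'v': 10, 'a': 4, 'e': 6}
cfg['c'] = 2+2 = 4 → {'c': 4, 'v': 10, 'a': 4, 'e': 6}
del 'e' → {'c': 4, 'v': 10, 'a': 4}
cfg['i'] = 1 → {'c': 4, 'v': 10, 'a': 4, 'i': 1}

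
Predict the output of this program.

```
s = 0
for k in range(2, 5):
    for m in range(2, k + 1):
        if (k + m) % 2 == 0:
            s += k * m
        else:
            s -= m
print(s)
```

32

k=2,m=2: even sum, s = 0+4 = 4
k=3,m=2: odd sum, s = 4-2 = 2
k=3,m=3: even sum, s = 2+9 = 11
k=4,m=2: even sum, s = 11+8 = 19
k=4,m=3: odd sum, s = 19-3 = 16
k=4,m=4: even sum, s = 16+16 = 32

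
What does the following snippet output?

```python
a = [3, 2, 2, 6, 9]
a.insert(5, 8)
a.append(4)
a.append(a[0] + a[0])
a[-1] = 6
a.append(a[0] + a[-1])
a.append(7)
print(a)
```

insert 8 at 5 → [3, 2, 2, 6, 9, 8]
append 4 → [3, 2, 2, 6, 9, 8, 4]
append a[0]+a[0] = 3+3 = 6 → [3, 2, 2, 6, 9, 8, 4, 6]
a[-1] = 6 → [3, 2, 2, 6, 9, 8, 4, 6]
append a[0]+a[-1] = 3+6 = 9 → [3, 2, 2, 6, 9, 8, 4, 6, 9]
append 7 → [3, 2, 2, 6, 9, 8, 4, 6, 9, 7]

[3, 2, 2, 6, 9, 8, 4, 6, 9, 7]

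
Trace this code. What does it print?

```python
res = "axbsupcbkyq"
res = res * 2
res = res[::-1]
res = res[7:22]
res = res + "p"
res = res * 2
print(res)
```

sbxaqykbcpusbxapsbxaqykbcpusbxap

repeat ×2 → 'axbsupcbkyqaxbsupcbkyq'
reverse → 'qykbcpusbxaqykbcpusbxa'
slice [7:22] → 'sbxaqykbcpusbxa'
+ 'p' → 'sbxaqykbcpusbxap'
repeat ×2 → 'sbxaqykbcpusbxapsbxaqykbcpusbxap'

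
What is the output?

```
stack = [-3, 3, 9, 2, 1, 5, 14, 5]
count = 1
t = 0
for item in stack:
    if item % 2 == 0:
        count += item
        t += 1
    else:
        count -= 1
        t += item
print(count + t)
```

item=-3: not even, count = 1-1 = 0; t=-3
item=3: not even, count = 0-1 = -1; t=0
item=9: not even, count = (-1)-1 = -2; t=9
item=2: even, count = (-2)+2 = 0; t=10
item=1: not even, count = 0-1 = -1; t=11
item=5: not even, count = (-1)-1 = -2; t=16
item=14: even, count = (-2)+14 = 12; t=17
item=5: not even, count = 12-1 = 11; t=22
count+t = 11+22 = 33

33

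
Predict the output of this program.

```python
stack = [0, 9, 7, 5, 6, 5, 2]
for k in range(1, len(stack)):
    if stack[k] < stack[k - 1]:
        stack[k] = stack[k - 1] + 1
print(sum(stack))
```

k=1: 9>=0, unchanged → [0, 9, 7, 5, 6, 5, 2]
k=2: 7<9, stack[2] = 9+1 = 10 → [0, 9, 10, 5, 6, 5, 2]
k=3: 5<10, stack[3] = 10+1 = 11 → [0, 9, 10, 11, 6, 5, 2]
k=4: 6<11, stack[4] = 11+1 = 12 → [0, 9, 10, 11, 12, 5, 2]
k=5: 5<12, stack[5] = 12+1 = 13 → [0, 9, 10, 11, 12, 13, 2]
k=6: 2<13, stack[6] = 13+1 = 14 → [0, 9, 10, 11, 12, 13, 14]
sum = 69

69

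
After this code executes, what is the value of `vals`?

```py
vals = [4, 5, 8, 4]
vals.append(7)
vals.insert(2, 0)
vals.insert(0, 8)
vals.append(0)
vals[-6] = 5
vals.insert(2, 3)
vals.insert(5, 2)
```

append 7 → [4, 5, 8, 4, 7]
insert 0 at 2 → [4, 5, 0, 8, 4, 7]
insert 8 at 0 → [8, 4, 5, 0, 8, 4, 7]
append 0 → [8, 4, 5, 0, 8, 4, 7, 0]
vals[-6] = 5 → [8, 4, 5, 0, 8, 4, 7, 0]
insert 3 at 2 → [8, 4, 3, 5, 0, 8, 4, 7, 0]
insert 2 at 5 → [8, 4, 3, 5, 0, 2, 8, 4, 7, 0]

[8, 4, 3, 5, 0, 2, 8, 4, 7, 0]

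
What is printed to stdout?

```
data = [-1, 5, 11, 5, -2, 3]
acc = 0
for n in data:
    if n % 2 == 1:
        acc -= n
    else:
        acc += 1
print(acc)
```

n=-1: odd, acc = 0-(-1) = 1
n=5: odd, acc = 1-5 = -4
n=11: odd, acc = (-4)-11 = -15
n=5: odd, acc = (-15)-5 = -20
n=-2: not odd, acc = (-20)+1 = -19
n=3: odd, acc = (-19)-3 = -22

-22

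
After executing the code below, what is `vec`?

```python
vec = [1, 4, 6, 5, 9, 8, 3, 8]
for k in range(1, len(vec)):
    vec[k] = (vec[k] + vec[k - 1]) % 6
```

k=1: vec[1] = (4+1)%6 = 5 → [1, 5, 6, 5, 9, 8, 3, 8]
k=2: vec[2] = (6+5)%6 = 5 → [1, 5, 5, 5, 9, 8, 3, 8]
k=3: vec[3] = (5+5)%6 = 4 → [1, 5, 5, 4, 9, 8, 3, 8]
k=4: vec[4] = (9+4)%6 = 1 → [1, 5, 5, 4, 1, 8, 3, 8]
k=5: vec[5] = (8+1)%6 = 3 → [1, 5, 5, 4, 1, 3, 3, 8]
k=6: vec[6] = (3+3)%6 = 0 → [1, 5, 5, 4, 1, 3, 0, 8]
k=7: vec[7] = (8+0)%6 = 2 → [1, 5, 5, 4, 1, 3, 0, 2]

[1, 5, 5, 4, 1, 3, 0, 2]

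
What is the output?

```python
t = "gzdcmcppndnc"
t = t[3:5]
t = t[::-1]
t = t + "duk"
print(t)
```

slice [3:5] → 'cm'
reverse → 'mc'
+ 'duk' → 'mcduk'

mcduk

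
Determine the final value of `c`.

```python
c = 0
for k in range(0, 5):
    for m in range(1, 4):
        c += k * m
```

60

k=0,m=1: c = 0+0 = 0
k=0,m=2: c = 0+0 = 0
k=0,m=3: c = 0+0 = 0
k=1,m=1: c = 0+1 = 1
k=1,m=2: c = 1+2 = 3
k=1,m=3: c = 3+3 = 6
k=2,m=1: c = 6+2 = 8
k=2,m=2: c = 8+4 = 12
k=2,m=3: c = 12+6 = 18
k=3,m=1: c = 18+3 = 21
k=3,m=2: c = 21+6 = 27
k=3,m=3: c = 27+9 = 36
k=4,m=1: c = 36+4 = 40
k=4,m=2: c = 40+8 = 48
k=4,m=3: c = 48+12 = 60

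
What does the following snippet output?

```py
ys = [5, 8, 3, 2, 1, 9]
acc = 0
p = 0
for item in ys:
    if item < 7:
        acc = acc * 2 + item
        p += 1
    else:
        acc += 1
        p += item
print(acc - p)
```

45

item=5: <7, acc = 0*2+5 = 5; p=1
item=8: not <7, acc = 5+1 = 6; p=9
item=3: <7, acc = 6*2+3 = 15; p=10
item=2: <7, acc = 15*2+2 = 32; p=11
item=1: <7, acc = 32*2+1 = 65; p=12
item=9: not <7, acc = 65+1 = 66; p=21
acc-p = 66-21 = 45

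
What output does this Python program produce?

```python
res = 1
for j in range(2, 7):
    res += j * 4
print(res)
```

81

j=2: res = 1+2*4 = 9
j=3: res = 9+3*4 = 21
j=4: res = 21+4*4 = 37
j=5: res = 37+5*4 = 57
j=6: res = 57+6*4 = 81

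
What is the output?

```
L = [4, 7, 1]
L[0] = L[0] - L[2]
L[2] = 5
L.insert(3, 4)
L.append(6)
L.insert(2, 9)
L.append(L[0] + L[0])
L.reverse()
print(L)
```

L[0] = L[0]-L[2] = 4-1 = 3 → [3, 7, 1]
L[2] = 5 → [3, 7, 5]
insert 4 at 3 → [3, 7, 5, 4]
append 6 → [3, 7, 5, 4, 6]
insert 9 at 2 → [3, 7, 9, 5, 4, 6]
append L[0]+L[0] = 3+3 = 6 → [3, 7, 9, 5, 4, 6, 6]
reverse → [6, 6, 4, 5, 9, 7, 3]

[6, 6, 4, 5, 9, 7, 3]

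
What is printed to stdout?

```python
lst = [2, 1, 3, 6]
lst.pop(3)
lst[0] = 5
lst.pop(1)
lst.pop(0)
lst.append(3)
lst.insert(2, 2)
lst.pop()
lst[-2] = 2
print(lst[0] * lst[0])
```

4

pop(3) removes 6 → [2, 1, 3]
lst[0] = 5 → [5, 1, 3]
pop(1) removes 1 → [5, 3]
pop(0) removes 5 → [3]
append 3 → [3, 3]
insert 2 at 2 → [3, 3, 2]
pop() removes 2 → [3, 3]
lst[-2] = 2 → [2, 3]
lst[0]*lst[0] = 2*2 = 4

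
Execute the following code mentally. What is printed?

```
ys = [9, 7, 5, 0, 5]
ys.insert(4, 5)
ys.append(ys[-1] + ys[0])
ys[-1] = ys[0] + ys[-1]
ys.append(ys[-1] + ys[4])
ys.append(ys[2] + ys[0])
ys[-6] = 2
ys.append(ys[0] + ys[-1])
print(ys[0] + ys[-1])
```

32

insert 5 at 4 → [9, 7, 5, 0, 5, 5]
append ys[-1]+ys[0] = 5+9 = 14 → [9, 7, 5, 0, 5, 5, 14]
ys[-1] = ys[0]+ys[-1] = 9+14 = 23 → [9, 7, 5, 0, 5, 5, 23]
append ys[-1]+ys[4] = 23+5 = 28 → [9, 7, 5, 0, 5, 5, 23, 28]
append ys[2]+ys[0] = 5+9 = 14 → [9, 7, 5, 0, 5, 5, 23, 28, 14]
ys[-6] = 2 → [9, 7, 5, 2, 5, 5, 23, 28, 14]
append ys[0]+ys[-1] = 9+14 = 23 → [9, 7, 5, 2, 5, 5, 23, 28, 14, 23]
ys[0]+ys[-1] = 9+23 = 32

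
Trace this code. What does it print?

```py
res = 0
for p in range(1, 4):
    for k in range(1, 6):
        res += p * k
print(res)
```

90

p=1,k=1: res = 0+1 = 1
p=1,k=2: res = 1+2 = 3
p=1,k=3: res = 3+3 = 6
p=1,k=4: res = 6+4 = 10
p=1,k=5: res = 10+5 = 15
p=2,k=1: res = 15+2 = 17
p=2,k=2: res = 17+4 = 21
p=2,k=3: res = 21+6 = 27
p=2,k=4: res = 27+8 = 35
p=2,k=5: res = 35+10 = 45
p=3,k=1: res = 45+3 = 48
p=3,k=2: res = 48+6 = 54
p=3,k=3: res = 54+9 = 63
p=3,k=4: res = 63+12 = 75
p=3,k=5: res = 75+15 = 90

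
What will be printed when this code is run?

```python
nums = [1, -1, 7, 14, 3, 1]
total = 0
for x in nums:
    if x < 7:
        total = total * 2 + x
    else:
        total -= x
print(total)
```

-73

x=1: <7, total = 0*2+1 = 1
x=-1: <7, total = 1*2+(-1) = 1
x=7: not <7, total = 1-7 = -6
x=14: not <7, total = (-6)-14 = -20
x=3: <7, total = (-20)*2+3 = -37
x=1: <7, total = (-37)*2+1 = -73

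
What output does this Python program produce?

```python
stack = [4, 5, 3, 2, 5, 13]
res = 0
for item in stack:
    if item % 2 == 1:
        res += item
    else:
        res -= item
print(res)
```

item=4: not odd, res = 0-4 = -4
item=5: odd, res = (-4)+5 = 1
item=3: odd, res = 1+3 = 4
item=2: not odd, res = 4-2 = 2
item=5: odd, res = 2+5 = 7
item=13: odd, res = 7+13 = 20

20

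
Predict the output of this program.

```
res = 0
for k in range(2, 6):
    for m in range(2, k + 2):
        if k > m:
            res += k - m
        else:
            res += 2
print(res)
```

k=2,m=2: not 2>2, res = 0+2 = 2
k=2,m=3: not 2>3, res = 2+2 = 4
k=3,m=2: 3>2, res = 4+1 = 5
k=3,m=3: not 3>3, res = 5+2 = 7
k=3,m=4: not 3>4, res = 7+2 = 9
k=4,m=2: 4>2, res = 9+2 = 11
k=4,m=3: 4>3, res = 11+1 = 12
k=4,m=4: not 4>4, res = 12+2 = 14
k=4,m=5: not 4>5, res = 14+2 = 16
k=5,m=2: 5>2, res = 16+3 = 19
k=5,m=3: 5>3, res = 19+2 = 21
k=5,m=4: 5>4, res = 21+1 = 22
k=5,m=5: not 5>5, res = 22+2 = 24
k=5,m=6: not 5>6, res = 24+2 = 26

26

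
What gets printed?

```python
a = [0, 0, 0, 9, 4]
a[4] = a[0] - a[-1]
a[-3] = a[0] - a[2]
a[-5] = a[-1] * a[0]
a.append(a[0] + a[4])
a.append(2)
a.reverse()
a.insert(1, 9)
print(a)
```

a[4] = a[0]-a[-1] = 0-4 = -4 → [0, 0, 0, 9, -4]
a[-3] = a[0]-a[2] = 0-0 = 0 → [0, 0, 0, 9, -4]
a[-5] = a[-1]*a[0] = (-4)*0 = 0 → [0, 0, 0, 9, -4]
append a[0]+a[4] = 0+(-4) = -4 → [0, 0, 0, 9, -4, -4]
append 2 → [0, 0, 0, 9, -4, -4, 2]
reverse → [2, -4, -4, 9, 0, 0, 0]
insert 9 at 1 → [2, 9, -4, -4, 9, 0, 0, 0]

[2, 9, -4, -4, 9, 0, 0, 0]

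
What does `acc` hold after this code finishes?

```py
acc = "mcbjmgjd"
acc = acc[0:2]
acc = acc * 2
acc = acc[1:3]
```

'cm'

slice [0:2] → 'mc'
repeat ×2 → 'mcmc'
slice [1:3] → 'cm'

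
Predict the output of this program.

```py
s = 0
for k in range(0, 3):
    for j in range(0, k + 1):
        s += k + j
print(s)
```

k=0,j=0: s = 0+0 = 0
k=1,j=0: s = 0+1 = 1
k=1,j=1: s = 1+2 = 3
k=2,j=0: s = 3+2 = 5
k=2,j=1: s = 5+3 = 8
k=2,j=2: s = 8+4 = 12

12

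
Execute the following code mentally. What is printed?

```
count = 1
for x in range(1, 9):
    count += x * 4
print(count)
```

x=1: count = 1+1*4 = 5
x=2: count = 5+2*4 = 13
x=3: count = 13+3*4 = 25
x=4: count = 25+4*4 = 41
x=5: count = 41+5*4 = 61
x=6: count = 61+6*4 = 85
x=7: count = 85+7*4 = 113
x=8: count = 113+8*4 = 145

145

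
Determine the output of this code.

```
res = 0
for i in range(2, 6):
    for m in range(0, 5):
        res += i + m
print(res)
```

110

i=2,m=0: res = 0+2 = 2
i=2,m=1: res = 2+3 = 5
i=2,m=2: res = 5+4 = 9
i=2,m=3: res = 9+5 = 14
i=2,m=4: res = 14+6 = 20
i=3,m=0: res = 20+3 = 23
i=3,m=1: res = 23+4 = 27
i=3,m=2: res = 27+5 = 32
i=3,m=3: res = 32+6 = 38
i=3,m=4: res = 38+7 = 45
i=4,m=0: res = 45+4 = 49
i=4,m=1: res = 49+5 = 54
i=4,m=2: res = 54+6 = 60
i=4,m=3: res = 60+7 = 67
i=4,m=4: res = 67+8 = 75
i=5,m=0: res = 75+5 = 80
i=5,m=1: res = 80+6 = 86
i=5,m=2: res = 86+7 = 93
i=5,m=3: res = 93+8 = 101
i=5,m=4: res = 101+9 = 110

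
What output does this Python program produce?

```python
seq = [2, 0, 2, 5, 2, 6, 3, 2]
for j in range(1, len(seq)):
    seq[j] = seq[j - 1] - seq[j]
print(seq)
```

[2, 2, 0, -5, -7, -13, -16, -18]

j=1: seq[1] = 2-0 = 2 → [2, 2, 2, 5, 2, 6, 3, 2]
j=2: seq[2] = 2-2 = 0 → [2, 2, 0, 5, 2, 6, 3, 2]
j=3: seq[3] = 0-5 = -5 → [2, 2, 0, -5, 2, 6, 3, 2]
j=4: seq[4] = (-5)-2 = -7 → [2, 2, 0, -5, -7, 6, 3, 2]
j=5: seq[5] = (-7)-6 = -13 → [2, 2, 0, -5, -7, -13, 3, 2]
j=6: seq[6] = (-13)-3 = -16 → [2, 2, 0, -5, -7, -13, -16, 2]
j=7: seq[7] = (-16)-2 = -18 → [2, 2, 0, -5, -7, -13, -16, -18]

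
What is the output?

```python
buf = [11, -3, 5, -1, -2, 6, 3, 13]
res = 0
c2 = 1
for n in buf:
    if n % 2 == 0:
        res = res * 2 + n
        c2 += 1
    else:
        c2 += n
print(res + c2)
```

33

n=11: not even; c2=12
n=-3: not even; c2=9
n=5: not even; c2=14
n=-1: not even; c2=13
n=-2: even, res = 0*2+(-2) = -2; c2=14
n=6: even, res = (-2)*2+6 = 2; c2=15
n=3: not even; c2=18
n=13: not even; c2=31
res+c2 = 2+31 = 33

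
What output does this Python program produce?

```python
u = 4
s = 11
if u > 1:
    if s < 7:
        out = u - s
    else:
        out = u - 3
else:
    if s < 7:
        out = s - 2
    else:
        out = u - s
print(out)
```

u=4, s=11
u > 1 is True; s < 7 is False
→ out = u - 3 = 1

1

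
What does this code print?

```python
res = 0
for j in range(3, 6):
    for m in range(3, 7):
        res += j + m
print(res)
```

102

j=3,m=3: res = 0+6 = 6
j=3,m=4: res = 6+7 = 13
j=3,m=5: res = 13+8 = 21
j=3,m=6: res = 21+9 = 30
j=4,m=3: res = 30+7 = 37
j=4,m=4: res = 37+8 = 45
j=4,m=5: res = 45+9 = 54
j=4,m=6: res = 54+10 = 64
j=5,m=3: res = 64+8 = 72
j=5,m=4: res = 72+9 = 81
j=5,m=5: res = 81+10 = 91
j=5,m=6: res = 91+11 = 102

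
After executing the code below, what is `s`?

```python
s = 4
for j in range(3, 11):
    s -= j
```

-48

j=3: s = 4-3 = 1
j=4: s = 1-4 = -3
j=5: s = (-3)-5 = -8
j=6: s = (-8)-6 = -14
j=7: s = (-14)-7 = -21
j=8: s = (-21)-8 = -29
j=9: s = (-29)-9 = -38
j=10: s = (-38)-10 = -48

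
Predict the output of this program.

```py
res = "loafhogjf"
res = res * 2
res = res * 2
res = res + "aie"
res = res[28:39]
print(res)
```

oafhogjfaie

repeat ×2 → 'loafhogjfloafhogjf'
repeat ×2 → 'loafhogjfloafhogjfloafhogjfloafhogjf'
+ 'aie' → 'loafhogjfloafhogjfloafhogjfloafhogjfaie'
slice [28:39] → 'oafhogjfaie'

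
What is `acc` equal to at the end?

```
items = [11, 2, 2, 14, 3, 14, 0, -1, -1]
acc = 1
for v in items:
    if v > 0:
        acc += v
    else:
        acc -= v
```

49

v=11: >0, acc = 1+11 = 12
v=2: >0, acc = 12+2 = 14
v=2: >0, acc = 14+2 = 16
v=14: >0, acc = 16+14 = 30
v=3: >0, acc = 30+3 = 33
v=14: >0, acc = 33+14 = 47
v=0: not >0, acc = 47-0 = 47
v=-1: not >0, acc = 47-(-1) = 48
v=-1: not >0, acc = 48-(-1) = 49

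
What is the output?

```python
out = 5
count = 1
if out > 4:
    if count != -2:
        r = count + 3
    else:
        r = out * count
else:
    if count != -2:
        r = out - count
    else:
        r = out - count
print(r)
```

out=5, count=1
out > 4 is True; count != -2 is True
→ r = count + 3 = 4

4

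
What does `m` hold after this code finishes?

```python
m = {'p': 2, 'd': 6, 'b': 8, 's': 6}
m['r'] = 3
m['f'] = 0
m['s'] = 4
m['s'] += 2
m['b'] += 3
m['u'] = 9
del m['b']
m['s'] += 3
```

{'p': 2, 'd': 6, 's': 9, 'r': 3, 'f': 0, 'u': 9}

m['r'] = 3 → {'p': 2, 'd': 6, 'b': 8, 's': 6, 'r': 3}
m['f'] = 0 → {'p': 2, 'd': 6, 'b': 8, 's': 6, 'r': 3, 'f': 0}
m['s'] = 4 → {'p': 2, 'd': 6, 'b': 8, 's': 4, 'r': 3, 'f': 0}
m['s'] = 4+2 = 6 → {'p': 2, 'd': 6, 'b': 8, 's': 6, 'r': 3, 'f': 0}
m['b'] = 8+3 = 11 → {'p': 2, 'd': 6, 'b': 11, 's': 6, 'r': 3, 'f': 0}
m['u'] = 9 → {'p': 2, 'd': 6, 'b': 11, 's': 6, 'r': 3, 'f': 0, 'u': 9}
del 'b' → {'p': 2, 'd': 6, 's': 6, 'r': 3, 'f': 0, 'u': 9}
m['s'] = 6+3 = 9 → {'p': 2, 'd': 6, 's': 9, 'r': 3, 'f': 0, 'u': 9}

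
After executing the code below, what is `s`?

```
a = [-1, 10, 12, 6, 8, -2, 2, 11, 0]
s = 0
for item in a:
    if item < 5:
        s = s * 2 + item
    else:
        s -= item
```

-322

item=-1: <5, s = 0*2+(-1) = -1
item=10: not <5, s = (-1)-10 = -11
item=12: not <5, s = (-11)-12 = -23
item=6: not <5, s = (-23)-6 = -29
item=8: not <5, s = (-29)-8 = -37
item=-2: <5, s = (-37)*2+(-2) = -76
item=2: <5, s = (-76)*2+2 = -150
item=11: not <5, s = (-150)-11 = -161
item=0: <5, s = (-161)*2+0 = -322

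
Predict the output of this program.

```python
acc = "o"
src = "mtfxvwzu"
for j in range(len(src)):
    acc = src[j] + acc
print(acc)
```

uzwvxftmo

j=0: prepend 'm' → 'mo'
j=1: prepend 't' → 'tmo'
j=2: prepend 'f' → 'ftmo'
j=3: prepend 'x' → 'xftmo'
j=4: prepend 'v' → 'vxftmo'
j=5: prepend 'w' → 'wvxftmo'
j=6: prepend 'z' → 'zwvxftmo'
j=7: prepend 'u' → 'uzwvxftmo'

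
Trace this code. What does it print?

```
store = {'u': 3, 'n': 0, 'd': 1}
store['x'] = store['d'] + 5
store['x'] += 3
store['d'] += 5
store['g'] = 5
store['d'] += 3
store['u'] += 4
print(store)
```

{'u': 7, 'n': 0, 'd': 9, 'x': 9, 'g': 5}

store['x'] = store['d']+5 = 6 → {'u': 3, 'n': 0, 'd': 1, 'x': 6}
store['x'] = 6+3 = 9 → {'u': 3, 'n': 0, 'd': 1, 'x': 9}
store['d'] = 1+5 = 6 → {'u': 3, 'n': 0, 'd': 6, 'x': 9}
store['g'] = 5 → {'u': 3, 'n': 0, 'd': 6, 'x': 9, 'g': 5}
store['d'] = 6+3 = 9 → {'u': 3, 'n': 0, 'd': 9, 'x': 9, 'g': 5}
store['u'] = 3+4 = 7 → {'u': 7, 'n': 0, 'd': 9, 'x': 9, 'g': 5}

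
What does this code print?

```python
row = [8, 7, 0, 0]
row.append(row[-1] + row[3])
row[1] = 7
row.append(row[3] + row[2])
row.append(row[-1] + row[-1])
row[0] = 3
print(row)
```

[3, 7, 0, 0, 0, 0, 0]

append row[-1]+row[3] = 0+0 = 0 → [8, 7, 0, 0, 0]
row[1] = 7 → [8, 7, 0, 0, 0]
append row[3]+row[2] = 0+0 = 0 → [8, 7, 0, 0, 0, 0]
append row[-1]+row[-1] = 0+0 = 0 → [8, 7, 0, 0, 0, 0, 0]
row[0] = 3 → [3, 7, 0, 0, 0, 0, 0]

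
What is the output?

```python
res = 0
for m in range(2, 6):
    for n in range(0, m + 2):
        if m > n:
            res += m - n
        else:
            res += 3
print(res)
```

m=2,n=0: 2>0, res = 0+2 = 2
m=2,n=1: 2>1, res = 2+1 = 3
m=2,n=2: not 2>2, res = 3+3 = 6
m=2,n=3: not 2>3, res = 6+3 = 9
m=3,n=0: 3>0, res = 9+3 = 12
m=3,n=1: 3>1, res = 12+2 = 14
m=3,n=2: 3>2, res = 14+1 = 15
m=3,n=3: not 3>3, res = 15+3 = 18
m=3,n=4: not 3>4, res = 18+3 = 21
m=4,n=0: 4>0, res = 21+4 = 25
m=4,n=1: 4>1, res = 25+3 = 28
m=4,n=2: 4>2, res = 28+2 = 30
m=4,n=3: 4>3, res = 30+1 = 31
m=4,n=4: not 4>4, res = 31+3 = 34
m=4,n=5: not 4>5, res = 34+3 = 37
m=5,n=0: 5>0, res = 37+5 = 42
m=5,n=1: 5>1, res = 42+4 = 46
m=5,n=2: 5>2, res = 46+3 = 49
m=5,n=3: 5>3, res = 49+2 = 51
m=5,n=4: 5>4, res = 51+1 = 52
m=5,n=5: not 5>5, res = 52+3 = 55
m=5,n=6: not 5>6, res = 55+3 = 58

58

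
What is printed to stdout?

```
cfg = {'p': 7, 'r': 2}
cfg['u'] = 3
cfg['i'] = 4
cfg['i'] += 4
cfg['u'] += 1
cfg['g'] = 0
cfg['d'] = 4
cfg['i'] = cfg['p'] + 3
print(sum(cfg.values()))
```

cfg['u'] = 3 → {'p': 7, 'r': 2, 'u': 3}
cfg['i'] = 4 → {'p': 7, 'r': 2, 'u': 3, 'i': 4}
cfg['i'] = 4+4 = 8 → {'p': 7, 'r': 2, 'u': 3, 'i': 8}
cfg['u'] = 3+1 = 4 → {'p': 7, 'r': 2, 'u': 4, 'i': 8}
cfg['g'] = 0 → {'p': 7, 'r': 2, 'u': 4, 'i': 8, 'g': 0}
cfg['d'] = 4 → {'p': 7, 'r': 2, 'u': 4, 'i': 8, 'g': 0, 'd': 4}
cfg['i'] = cfg['p']+3 = 10 → {'p': 7, 'r': 2, 'u': 4, 'i': 10, 'g': 0, 'd': 4}
sum of values = 27

27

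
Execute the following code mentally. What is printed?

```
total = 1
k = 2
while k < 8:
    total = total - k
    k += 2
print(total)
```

-11

k=2: total = 1-2 = -1
k=4: total = (-1)-4 = -5
k=6: total = (-5)-6 = -11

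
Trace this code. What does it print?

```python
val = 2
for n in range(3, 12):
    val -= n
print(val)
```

-61

n=3: val = 2-3 = -1
n=4: val = (-1)-4 = -5
n=5: val = (-5)-5 = -10
n=6: val = (-10)-6 = -16
n=7: val = (-16)-7 = -23
n=8: val = (-23)-8 = -31
n=9: val = (-31)-9 = -40
n=10: val = (-40)-10 = -50
n=11: val = (-50)-11 = -61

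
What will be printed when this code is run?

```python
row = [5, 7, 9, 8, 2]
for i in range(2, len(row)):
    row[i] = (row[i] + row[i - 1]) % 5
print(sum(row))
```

18

i=2: row[2] = (9+7)%5 = 1 → [5, 7, 1, 8, 2]
i=3: row[3] = (8+1)%5 = 4 → [5, 7, 1, 4, 2]
i=4: row[4] = (2+4)%5 = 1 → [5, 7, 1, 4, 1]
sum = 18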